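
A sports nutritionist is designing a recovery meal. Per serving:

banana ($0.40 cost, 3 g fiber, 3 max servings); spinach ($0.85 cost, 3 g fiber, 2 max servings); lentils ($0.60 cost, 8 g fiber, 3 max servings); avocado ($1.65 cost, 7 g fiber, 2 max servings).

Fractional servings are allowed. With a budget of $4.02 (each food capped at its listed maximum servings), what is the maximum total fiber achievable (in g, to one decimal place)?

Fiber per dollar: lentils 13.33, banana 7.5, avocado 4.242, spinach 3.529.
Take 3 servings of lentils: spends $1.80, +24.0 g fiber (running total 24.0 g).
Take 3 servings of banana: spends $1.20, +9.0 g fiber (running total 33.0 g).
Take 0.6182 servings of avocado: spends $1.02, +4.3 g fiber (running total 37.3 g).
Filling greedily by fiber-per-dollar is optimal for one linear limit, giving 37.3 g.

37.3 g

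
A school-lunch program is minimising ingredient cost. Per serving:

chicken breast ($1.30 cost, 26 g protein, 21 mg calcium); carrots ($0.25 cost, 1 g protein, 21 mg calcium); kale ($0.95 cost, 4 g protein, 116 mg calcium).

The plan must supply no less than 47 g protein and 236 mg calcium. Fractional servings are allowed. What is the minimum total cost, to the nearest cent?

For a min-cost LP with two ≥-constraints, a basic feasible solution has at most two positive variables.
chicken breast only: max(47/26, 236/21) = 11.24 servings → $14.61.
carrots only: max(47/1, 236/21) = 47 servings → $11.75.
kale only: max(47/4, 236/116) = 11.75 servings → $11.16.
chicken breast + carrots with both tight: 1.43 servings and 9.808 servings → $4.31.
chicken breast + kale with both tight: 1.538 servings and 1.756 servings → $3.67.
carrots + kale: intersection lies outside the first quadrant.
So the least-cost plan costs $3.67.

$3.67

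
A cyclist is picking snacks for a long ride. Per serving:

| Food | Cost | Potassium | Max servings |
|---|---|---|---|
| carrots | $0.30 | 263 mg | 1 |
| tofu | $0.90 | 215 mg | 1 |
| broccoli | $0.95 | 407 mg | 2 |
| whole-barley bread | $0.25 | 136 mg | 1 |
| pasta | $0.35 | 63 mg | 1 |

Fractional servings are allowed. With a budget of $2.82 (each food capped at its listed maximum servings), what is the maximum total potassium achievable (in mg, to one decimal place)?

1301.4 mg

Potassium per dollar: carrots 876.7, whole-barley bread 544, broccoli 428.4, tofu 238.9, pasta 180.
Take 1 serving of carrots: spends $0.30, +263.0 mg potassium (running total 263.0 mg).
Take 1 serving of whole-barley bread: spends $0.25, +136.0 mg potassium (running total 399.0 mg).
Take 2 servings of broccoli: spends $1.90, +814.0 mg potassium (running total 1213.0 mg).
Take 0.4111 servings of tofu: spends $0.37, +88.4 mg potassium (running total 1301.4 mg).
Greedy by best ratio exhausts the cost allowance optimally: 1301.4 mg.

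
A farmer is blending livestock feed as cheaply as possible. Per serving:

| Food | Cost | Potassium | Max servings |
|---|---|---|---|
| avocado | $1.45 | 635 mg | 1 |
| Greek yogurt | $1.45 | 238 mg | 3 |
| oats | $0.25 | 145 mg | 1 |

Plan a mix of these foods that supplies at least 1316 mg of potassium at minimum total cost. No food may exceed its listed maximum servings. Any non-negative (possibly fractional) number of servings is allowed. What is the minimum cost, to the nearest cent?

Cost per mg of potassium: oats $0.0017, avocado $0.0023, Greek yogurt $0.0061.
Take 1 serving of oats: +145.0 mg potassium for $0.25 (total $0.25, still need 1171.0 mg).
Take 1 serving of avocado: +635.0 mg potassium for $1.45 (total $1.70, still need 536.0 mg).
Take 2.252 servings of Greek yogurt: +536.0 mg potassium for $3.27 (total $4.97, still need 0.0 mg).
Filling from the cheapest source first is optimal under one linear minimum: $4.97.

$4.97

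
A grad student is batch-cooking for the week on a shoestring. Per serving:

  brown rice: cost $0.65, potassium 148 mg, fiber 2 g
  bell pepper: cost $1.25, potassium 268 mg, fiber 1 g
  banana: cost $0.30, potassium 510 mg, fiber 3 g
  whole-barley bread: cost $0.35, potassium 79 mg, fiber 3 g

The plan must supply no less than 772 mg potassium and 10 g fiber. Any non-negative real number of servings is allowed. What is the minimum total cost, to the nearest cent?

Compare the cost at each extreme point of the feasible region.
brown rice only: max(772/148, 10/2) = 5.216 servings → $3.39.
bell pepper only: max(772/268, 10/1) = 10 servings → $12.50.
banana only: max(772/510, 10/3) = 3.333 servings → $1.00.
whole-barley bread only: max(772/79, 10/3) = 9.772 servings → $3.42.
brown rice + bell pepper with both tight: 4.918 servings and 0.1649 servings → $3.40.
brown rice + banana with both tight: 4.833 servings and 0.1111 servings → $3.17.
brown rice + whole-barley bread: intersection lies outside the first quadrant.
bell pepper + banana: the both-tight solution has a negative serving — not a feasible corner.
bell pepper + whole-barley bread with both tight: 2.105 servings and 2.632 servings → $3.55.
banana + whole-barley bread with both tight: 1.18 servings and 2.153 servings → $1.11.
The minimum over all feasible corners is $1.00.

$1.00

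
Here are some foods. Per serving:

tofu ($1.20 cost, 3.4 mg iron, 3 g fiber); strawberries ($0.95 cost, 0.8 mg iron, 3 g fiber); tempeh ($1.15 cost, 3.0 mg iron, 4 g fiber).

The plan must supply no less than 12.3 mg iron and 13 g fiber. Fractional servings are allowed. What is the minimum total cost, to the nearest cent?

For a min-cost LP with two ≥-constraints, a basic feasible solution has at most two positive variables.
tofu only: max(12.3/3.4, 13/3) = 4.333 servings → $5.20.
strawberries only: max(12.3/0.8, 13/3) = 15.38 servings → $14.61.
tempeh only: max(12.3/3.0, 13/4) = 4.1 servings → $4.71.
tofu + strawberries with both tight: 3.397 servings and 0.9359 servings → $4.97.
tofu + tempeh with both tight: 2.217 servings and 1.587 servings → $4.49.
strawberries + tempeh with both targets exact would need a negative amount; discard.
The minimum over all feasible corners is $4.49.

$4.49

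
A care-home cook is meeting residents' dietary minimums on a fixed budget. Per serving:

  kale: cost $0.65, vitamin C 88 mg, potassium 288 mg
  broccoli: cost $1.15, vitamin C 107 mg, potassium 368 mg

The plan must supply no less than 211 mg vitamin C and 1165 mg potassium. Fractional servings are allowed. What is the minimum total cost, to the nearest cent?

$2.63

The cheapest plan sits at a corner of the feasible region — with two constraints it uses at most two foods.
kale only: max(211/88, 1165/288) = 4.045 servings → $2.63.
broccoli only: max(211/107, 1165/368) = 3.166 servings → $3.64.
kale + broccoli: intersection lies outside the first quadrant.
So the least-cost plan costs $2.63.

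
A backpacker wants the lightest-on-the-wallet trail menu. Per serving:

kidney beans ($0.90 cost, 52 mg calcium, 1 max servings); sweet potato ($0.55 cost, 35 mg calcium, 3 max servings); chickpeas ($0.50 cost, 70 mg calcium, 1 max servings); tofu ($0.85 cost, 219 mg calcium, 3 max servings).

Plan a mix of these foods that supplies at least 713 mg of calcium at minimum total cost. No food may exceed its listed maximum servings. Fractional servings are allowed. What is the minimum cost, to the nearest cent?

Cost per mg of calcium: tofu $0.0039, chickpeas $0.0071, sweet potato $0.0157, kidney beans $0.0173.
Take 3 servings of tofu: +657.0 mg calcium for $2.55 (total $2.55, still need 56.0 mg).
Take 0.8 servings of chickpeas: +56.0 mg calcium for $0.40 (total $2.95, still need 0.0 mg).
Greedy by cheapest-per-mg is optimal for a single linear constraint, so the minimum cost is $2.95.

$2.95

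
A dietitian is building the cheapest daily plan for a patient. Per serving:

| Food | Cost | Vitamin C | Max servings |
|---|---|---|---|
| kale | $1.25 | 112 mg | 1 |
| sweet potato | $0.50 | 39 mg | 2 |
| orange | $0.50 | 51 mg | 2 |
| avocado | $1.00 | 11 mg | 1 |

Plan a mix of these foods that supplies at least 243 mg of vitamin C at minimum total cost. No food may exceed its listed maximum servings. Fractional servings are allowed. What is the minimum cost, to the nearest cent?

$2.62

Cost per mg of vitamin C: orange $0.0098, kale $0.0112, sweet potato $0.0128, avocado $0.0909.
Take 2 servings of orange: +102.0 mg vitamin C for $1.00 (total $1.00, still need 141.0 mg).
Take 1 serving of kale: +112.0 mg vitamin C for $1.25 (total $2.25, still need 29.0 mg).
Take 0.7436 servings of sweet potato: +29.0 mg vitamin C for $0.37 (total $2.62, still need 0.0 mg).
Greedy by cheapest-per-mg is optimal for a single linear constraint, so the minimum cost is $2.62.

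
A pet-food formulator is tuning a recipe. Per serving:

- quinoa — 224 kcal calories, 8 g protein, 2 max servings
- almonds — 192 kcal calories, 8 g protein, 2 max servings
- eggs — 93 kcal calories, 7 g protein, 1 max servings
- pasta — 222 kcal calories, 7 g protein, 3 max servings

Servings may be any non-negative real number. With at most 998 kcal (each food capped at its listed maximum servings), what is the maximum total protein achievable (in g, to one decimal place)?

41.3 g

Protein per kcal: eggs 0.07527, almonds 0.04167, quinoa 0.03571, pasta 0.03153.
Take 1 serving of eggs: uses 93 kcal, +7.0 g protein (running total 7.0 g).
Take 2 servings of almonds: uses 384 kcal, +16.0 g protein (running total 23.0 g).
Take 2 servings of quinoa: uses 448 kcal, +16.0 g protein (running total 39.0 g).
Take 0.3288 servings of pasta: uses 73 kcal, +2.3 g protein (running total 41.3 g).
Greedy by best ratio exhausts the calories allowance optimally: 41.3 g.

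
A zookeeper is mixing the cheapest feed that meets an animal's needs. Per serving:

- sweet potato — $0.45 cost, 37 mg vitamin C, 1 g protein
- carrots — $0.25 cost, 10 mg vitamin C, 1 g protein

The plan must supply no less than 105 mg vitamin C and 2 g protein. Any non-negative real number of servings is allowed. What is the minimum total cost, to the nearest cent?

$1.28

sweet potato only: max(105/37, 2/1) = 2.838 servings → $1.28.
carrots only: max(105/10, 2/1) = 10.5 servings → $2.62.
sweet potato + carrots: intersection lies outside the first quadrant.
So the least-cost plan costs $1.28.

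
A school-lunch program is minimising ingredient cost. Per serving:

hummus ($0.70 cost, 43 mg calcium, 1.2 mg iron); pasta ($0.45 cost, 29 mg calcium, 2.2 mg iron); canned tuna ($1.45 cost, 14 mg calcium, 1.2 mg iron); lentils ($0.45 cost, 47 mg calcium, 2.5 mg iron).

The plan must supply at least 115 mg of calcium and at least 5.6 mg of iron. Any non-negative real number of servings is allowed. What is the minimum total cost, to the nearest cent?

$1.10

A basic optimal solution has at most two foods positive. Try each food alone and each pair with both targets met exactly.
hummus only: max(115/43, 5.6/1.2) = 4.667 servings → $3.27.
pasta only: max(115/29, 5.6/2.2) = 3.966 servings → $1.78.
canned tuna only: max(115/14, 5.6/1.2) = 8.214 servings → $11.91.
lentils only: max(115/47, 5.6/2.5) = 2.447 servings → $1.10.
hummus + pasta with both tight: 1.515 servings and 1.719 servings → $1.83.
hummus + canned tuna with both tight: 1.713 servings and 2.954 servings → $5.48.
hummus + lentils with both tight: 0.4755 servings and 2.012 servings → $1.24.
pasta + canned tuna with both targets exact would need a negative amount; discard.
pasta + lentils with both targets exact would need a negative amount; discard.
canned tuna + lentils with both targets exact would need a negative amount; discard.
The minimum over all feasible corners is $1.10.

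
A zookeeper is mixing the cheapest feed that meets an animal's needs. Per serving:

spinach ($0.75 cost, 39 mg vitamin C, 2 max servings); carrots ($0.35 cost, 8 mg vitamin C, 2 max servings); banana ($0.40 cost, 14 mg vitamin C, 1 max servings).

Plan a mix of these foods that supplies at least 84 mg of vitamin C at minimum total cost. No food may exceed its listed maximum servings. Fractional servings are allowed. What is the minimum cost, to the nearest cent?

Cost per mg of vitamin C: spinach $0.0192, banana $0.0286, carrots $0.0437.
Take 2 servings of spinach: +78.0 mg vitamin C for $1.50 (total $1.50, still need 6.0 mg).
Take 0.4286 servings of banana: +6.0 mg vitamin C for $0.17 (total $1.67, still need 0.0 mg).
Filling from the cheapest source first is optimal under one linear minimum: $1.67.

$1.67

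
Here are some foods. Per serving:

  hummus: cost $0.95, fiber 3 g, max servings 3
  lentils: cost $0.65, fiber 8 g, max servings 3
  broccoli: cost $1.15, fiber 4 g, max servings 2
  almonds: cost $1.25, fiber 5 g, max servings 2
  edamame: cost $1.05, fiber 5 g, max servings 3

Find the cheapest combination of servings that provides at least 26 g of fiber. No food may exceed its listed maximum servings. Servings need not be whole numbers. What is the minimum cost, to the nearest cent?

Cost per g of fiber: lentils $0.0813, edamame $0.2100, almonds $0.2500, broccoli $0.2875, hummus $0.3167.
Take 3 servings of lentils: +24.0 g fiber for $1.95 (total $1.95, still need 2.0 g).
Take 0.4 servings of edamame: +2.0 g fiber for $0.42 (total $2.37, still need 0.0 g).
Filling from the cheapest source first is optimal under one linear minimum: $2.37.

$2.37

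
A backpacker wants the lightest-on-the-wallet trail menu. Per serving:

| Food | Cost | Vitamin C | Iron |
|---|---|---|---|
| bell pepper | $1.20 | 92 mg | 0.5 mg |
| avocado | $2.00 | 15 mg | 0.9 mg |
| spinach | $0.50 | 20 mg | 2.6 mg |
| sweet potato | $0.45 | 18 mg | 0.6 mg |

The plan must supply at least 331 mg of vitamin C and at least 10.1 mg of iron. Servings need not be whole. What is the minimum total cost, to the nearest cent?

Two binding constraints pin down two serving amounts, so the optimal mix uses at most two foods. The candidates are each food alone (scaled to the tighter of vitamin C/iron) and each pair with both constraints tight.
bell pepper only: max(331/92, 10.1/0.5) = 20.2 servings → $24.24.
avocado only: max(331/15, 10.1/0.9) = 22.07 servings → $44.13.
spinach only: max(331/20, 10.1/2.6) = 16.55 servings → $8.28.
sweet potato only: max(331/18, 10.1/0.6) = 18.39 servings → $8.28.
bell pepper + avocado with both tight: 1.944 servings and 10.14 servings → $22.62.
bell pepper + spinach with both tight: 2.873 servings and 3.332 servings → $5.11.
bell pepper + sweet potato with both tight: 0.3636 servings and 16.53 servings → $7.88.
avocado + spinach: the both-tight solution has a negative serving — not a feasible corner.
avocado + sweet potato: the both-tight solution has a negative serving — not a feasible corner.
spinach + sweet potato with both targets exact would need a negative amount; discard.
The minimum over all feasible corners is $5.11.

$5.11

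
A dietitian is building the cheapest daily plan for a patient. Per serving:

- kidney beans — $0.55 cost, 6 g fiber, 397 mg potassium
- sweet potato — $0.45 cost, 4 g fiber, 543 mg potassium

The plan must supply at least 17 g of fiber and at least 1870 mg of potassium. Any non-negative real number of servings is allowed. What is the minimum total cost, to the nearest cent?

Compare the cost at each extreme point of the feasible region.
kidney beans only: max(17/6, 1870/397) = 4.71 servings → $2.59.
sweet potato only: max(17/4, 1870/543) = 4.25 servings → $1.91.
kidney beans + sweet potato with both tight: 1.049 servings and 2.677 servings → $1.78.
Cheapest feasible corner: $1.78.

$1.78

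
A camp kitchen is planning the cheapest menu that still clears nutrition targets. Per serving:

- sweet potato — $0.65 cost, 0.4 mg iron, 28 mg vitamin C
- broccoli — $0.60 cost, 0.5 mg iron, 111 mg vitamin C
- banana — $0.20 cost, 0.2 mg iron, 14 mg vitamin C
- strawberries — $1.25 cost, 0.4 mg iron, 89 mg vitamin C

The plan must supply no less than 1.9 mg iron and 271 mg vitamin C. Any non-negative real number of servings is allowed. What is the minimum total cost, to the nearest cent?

$2.08

sweet potato only: max(1.9/0.4, 271/28) = 9.679 servings → $6.29.
broccoli only: max(1.9/0.5, 271/111) = 3.8 servings → $2.28.
banana only: max(1.9/0.2, 271/14) = 19.36 servings → $3.87.
strawberries only: max(1.9/0.4, 271/89) = 4.75 servings → $5.94.
sweet potato + broccoli with both tight: 2.48 servings and 1.816 servings → $2.70.
sweet potato + banana (both tight): parallel constraints — no distinct corner.
sweet potato + strawberries with both tight: 2.488 servings and 2.262 servings → $4.44.
broccoli + banana with both tight: 1.816 servings and 4.961 servings → $2.08.
broccoli + strawberries: the both-tight solution has a negative serving — not a feasible corner.
banana + strawberries with both tight: 4.975 servings and 2.262 servings → $3.82.
Cheapest feasible corner: $2.08.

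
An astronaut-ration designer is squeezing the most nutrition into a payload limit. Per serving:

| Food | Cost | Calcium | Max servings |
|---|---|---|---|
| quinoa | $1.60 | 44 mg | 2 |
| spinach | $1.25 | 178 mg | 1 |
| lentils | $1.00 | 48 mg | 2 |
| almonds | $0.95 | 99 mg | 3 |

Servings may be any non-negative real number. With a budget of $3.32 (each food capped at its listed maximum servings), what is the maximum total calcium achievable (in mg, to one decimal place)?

393.7 mg

Calcium per dollar: spinach 142.4, almonds 104.2, lentils 48, quinoa 27.5.
Take 1 serving of spinach: spends $1.25, +178.0 mg calcium (running total 178.0 mg).
Take 2.179 servings of almonds: spends $2.07, +215.7 mg calcium (running total 393.7 mg).
Greedy by best ratio exhausts the cost allowance optimally: 393.7 mg.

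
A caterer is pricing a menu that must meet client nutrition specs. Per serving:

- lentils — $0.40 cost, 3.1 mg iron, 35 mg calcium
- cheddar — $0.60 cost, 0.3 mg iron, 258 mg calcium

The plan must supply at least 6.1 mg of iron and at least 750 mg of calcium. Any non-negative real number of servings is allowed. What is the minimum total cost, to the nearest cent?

$2.29

At the optimum either one food covers both requirements or two foods hit both targets exactly; no other combination can be cheaper.
lentils only: max(6.1/3.1, 750/35) = 21.43 servings → $8.57.
cheddar only: max(6.1/0.3, 750/258) = 20.33 servings → $12.20.
lentils + cheddar with both tight: 1.709 servings and 2.675 servings → $2.29.
Cheapest feasible corner: $2.29.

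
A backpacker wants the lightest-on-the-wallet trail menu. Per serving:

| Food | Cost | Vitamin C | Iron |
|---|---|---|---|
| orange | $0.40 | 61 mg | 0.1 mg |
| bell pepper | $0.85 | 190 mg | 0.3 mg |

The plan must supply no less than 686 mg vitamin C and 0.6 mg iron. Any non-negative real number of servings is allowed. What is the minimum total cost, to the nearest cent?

For a min-cost LP with two ≥-constraints, a basic feasible solution has at most two positive variables.
orange only: max(686/61, 0.6/0.1) = 11.25 servings → $4.50.
bell pepper only: max(686/190, 0.6/0.3) = 3.611 servings → $3.07.
orange + bell pepper with both targets exact would need a negative amount; discard.
The minimum over all feasible corners is $3.07.

$3.07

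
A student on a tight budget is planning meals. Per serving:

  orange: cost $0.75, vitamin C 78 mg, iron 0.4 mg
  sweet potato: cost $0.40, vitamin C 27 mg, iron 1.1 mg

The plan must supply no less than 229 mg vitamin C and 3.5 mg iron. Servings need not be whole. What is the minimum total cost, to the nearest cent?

$2.54

For a min-cost LP with two ≥-constraints, a basic feasible solution has at most two positive variables.
orange only: max(229/78, 3.5/0.4) = 8.75 servings → $6.56.
sweet potato only: max(229/27, 3.5/1.1) = 8.481 servings → $3.39.
orange + sweet potato with both tight: 2.099 servings and 2.419 servings → $2.54.
So the least-cost plan costs $2.54.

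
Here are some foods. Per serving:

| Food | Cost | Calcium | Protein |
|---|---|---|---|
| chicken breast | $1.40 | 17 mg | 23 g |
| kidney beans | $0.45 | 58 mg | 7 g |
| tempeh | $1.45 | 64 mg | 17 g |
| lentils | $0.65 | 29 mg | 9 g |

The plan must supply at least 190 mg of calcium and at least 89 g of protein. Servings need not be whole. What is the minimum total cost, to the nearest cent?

$5.47

chicken breast only: max(190/17, 89/23) = 11.18 servings → $15.65.
kidney beans only: max(190/58, 89/7) = 12.71 servings → $5.72.
tempeh only: max(190/64, 89/17) = 5.235 servings → $7.59.
lentils only: max(190/29, 89/9) = 9.889 servings → $6.43.
chicken breast + kidney beans with both tight: 3.154 servings and 2.351 servings → $5.47.
chicken breast + tempeh with both tight: 2.085 servings and 2.415 servings → $6.42.
chicken breast + lentils with both tight: 1.695 servings and 5.558 servings → $5.99.
kidney beans + tempeh: intersection lies outside the first quadrant.
kidney beans + lentils: the both-tight solution has a negative serving — not a feasible corner.
tempeh + lentils with both targets exact would need a negative amount; discard.
Cheapest feasible corner: $5.47.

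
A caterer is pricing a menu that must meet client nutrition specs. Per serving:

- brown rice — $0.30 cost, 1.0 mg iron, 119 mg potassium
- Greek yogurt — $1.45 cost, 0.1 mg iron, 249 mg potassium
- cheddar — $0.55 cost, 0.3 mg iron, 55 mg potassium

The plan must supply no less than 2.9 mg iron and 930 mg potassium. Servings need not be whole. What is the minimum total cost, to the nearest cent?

$2.34

The cheapest plan sits at a corner of the feasible region — with two constraints it uses at most two foods.
brown rice only: max(2.9/1.0, 930/119) = 7.815 servings → $2.34.
Greek yogurt only: max(2.9/0.1, 930/249) = 29 servings → $42.05.
cheddar only: max(2.9/0.3, 930/55) = 16.91 servings → $9.30.
brown rice + Greek yogurt with both tight: 2.653 servings and 2.467 servings → $4.37.
brown rice + cheddar: the both-tight solution has a negative serving — not a feasible corner.
Greek yogurt + cheddar with both tight: 1.727 servings and 9.091 servings → $7.50.
The minimum over all feasible corners is $2.34.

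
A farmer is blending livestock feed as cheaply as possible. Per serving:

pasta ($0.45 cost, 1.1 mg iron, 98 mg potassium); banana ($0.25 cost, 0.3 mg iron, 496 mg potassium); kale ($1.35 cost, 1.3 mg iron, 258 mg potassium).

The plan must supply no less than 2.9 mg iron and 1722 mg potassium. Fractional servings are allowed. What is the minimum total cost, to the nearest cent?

$1.58

Two binding constraints pin down two serving amounts, so the optimal mix uses at most two foods. The candidates are each food alone (scaled to the tighter of iron/potassium) and each pair with both constraints tight.
pasta only: max(2.9/1.1, 1722/98) = 17.57 servings → $7.91.
banana only: max(2.9/0.3, 1722/496) = 9.667 servings → $2.42.
kale only: max(2.9/1.3, 1722/258) = 6.674 servings → $9.01.
pasta + banana with both tight: 1.786 servings and 3.119 servings → $1.58.
pasta + kale: intersection lies outside the first quadrant.
banana + kale with both tight: 2.627 servings and 1.625 servings → $2.85.
Cheapest feasible corner: $1.58.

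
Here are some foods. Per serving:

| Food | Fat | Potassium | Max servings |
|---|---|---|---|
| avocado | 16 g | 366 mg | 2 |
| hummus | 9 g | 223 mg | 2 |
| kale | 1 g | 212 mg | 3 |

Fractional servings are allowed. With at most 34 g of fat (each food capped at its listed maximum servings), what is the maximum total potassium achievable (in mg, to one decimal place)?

1379.4 mg

Potassium per g fat: kale 212, hummus 24.78, avocado 22.88.
Take 3 servings of kale: uses 3 g fat, +636.0 mg potassium (running total 636.0 mg).
Take 2 servings of hummus: uses 18 g fat, +446.0 mg potassium (running total 1082.0 mg).
Take 0.8125 servings of avocado: uses 13 g fat, +297.4 mg potassium (running total 1379.4 mg).
Filling greedily by potassium-per-g fat is optimal for one linear limit, giving 1379.4 mg.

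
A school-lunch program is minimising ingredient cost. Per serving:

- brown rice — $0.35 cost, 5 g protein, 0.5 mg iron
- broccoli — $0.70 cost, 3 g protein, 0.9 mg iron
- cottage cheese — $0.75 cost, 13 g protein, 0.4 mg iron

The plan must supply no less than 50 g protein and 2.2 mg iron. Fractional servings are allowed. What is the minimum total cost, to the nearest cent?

$3.00

Minimising a linear cost over {protein ≥ 50, iron ≥ 2.2, servings ≥ 0} — the optimum is at a vertex, using one or two foods.
brown rice only: max(50/5, 2.2/0.5) = 10 servings → $3.50.
broccoli only: max(50/3, 2.2/0.9) = 16.67 servings → $11.67.
cottage cheese only: max(50/13, 2.2/0.4) = 5.5 servings → $4.12.
brown rice + broccoli with both targets exact would need a negative amount; discard.
brown rice + cottage cheese with both tight: 1.911 servings and 3.111 servings → $3.00.
broccoli + cottage cheese with both tight: 0.819 servings and 3.657 servings → $3.32.
So the least-cost plan costs $3.00.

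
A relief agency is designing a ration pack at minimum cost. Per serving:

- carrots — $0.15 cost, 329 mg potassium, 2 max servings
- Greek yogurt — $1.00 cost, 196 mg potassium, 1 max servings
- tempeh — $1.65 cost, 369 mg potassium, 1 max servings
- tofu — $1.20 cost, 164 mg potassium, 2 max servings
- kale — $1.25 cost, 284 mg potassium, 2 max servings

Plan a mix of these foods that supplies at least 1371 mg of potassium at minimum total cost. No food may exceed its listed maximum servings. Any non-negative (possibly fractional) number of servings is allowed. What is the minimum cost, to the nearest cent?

$3.45

Cost per mg of potassium: carrots $0.0005, kale $0.0044, tempeh $0.0045, Greek yogurt $0.0051, tofu $0.0073.
Take 2 servings of carrots: +658.0 mg potassium for $0.30 (total $0.30, still need 713.0 mg).
Take 2 servings of kale: +568.0 mg potassium for $2.50 (total $2.80, still need 145.0 mg).
Take 0.393 servings of tempeh: +145.0 mg potassium for $0.65 (total $3.45, still need 0.0 mg).
Filling from the cheapest source first is optimal under one linear minimum: $3.45.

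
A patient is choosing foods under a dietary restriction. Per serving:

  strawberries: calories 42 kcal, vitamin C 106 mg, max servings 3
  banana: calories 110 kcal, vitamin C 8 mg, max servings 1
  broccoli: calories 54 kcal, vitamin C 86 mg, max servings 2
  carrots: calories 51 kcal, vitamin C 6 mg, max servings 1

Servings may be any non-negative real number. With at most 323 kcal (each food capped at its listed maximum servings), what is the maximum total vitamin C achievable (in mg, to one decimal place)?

Vitamin C per kcal: strawberries 2.524, broccoli 1.593, carrots 0.1176, banana 0.07273.
Take 3 servings of strawberries: uses 126 kcal, +318.0 mg vitamin C (running total 318.0 mg).
Take 2 servings of broccoli: uses 108 kcal, +172.0 mg vitamin C (running total 490.0 mg).
Take 1 serving of carrots: uses 51 kcal, +6.0 mg vitamin C (running total 496.0 mg).
Take 0.3455 servings of banana: uses 38 kcal, +2.8 mg vitamin C (running total 498.8 mg).
Filling greedily by vitamin C-per-kcal is optimal for one linear limit, giving 498.8 mg.

498.8 mg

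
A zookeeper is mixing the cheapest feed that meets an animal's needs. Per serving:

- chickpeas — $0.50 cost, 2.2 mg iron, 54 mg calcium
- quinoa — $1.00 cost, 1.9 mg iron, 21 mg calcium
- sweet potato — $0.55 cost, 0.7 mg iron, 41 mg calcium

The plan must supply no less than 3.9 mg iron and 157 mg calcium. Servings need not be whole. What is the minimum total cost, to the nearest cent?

Check every corner: each single food scaled to meet both minima, and each pair solved so both constraints bind.
chickpeas only: max(3.9/2.2, 157/54) = 2.907 servings → $1.45.
quinoa only: max(3.9/1.9, 157/21) = 7.476 servings → $7.48.
sweet potato only: max(3.9/0.7, 157/41) = 5.571 servings → $3.06.
chickpeas + quinoa with both targets exact would need a negative amount; discard.
chickpeas + sweet potato with both tight: 0.9542 servings and 2.573 servings → $1.89.
quinoa + sweet potato with both tight: 0.7911 servings and 3.424 servings → $2.67.
Cheapest feasible corner: $1.45.

$1.45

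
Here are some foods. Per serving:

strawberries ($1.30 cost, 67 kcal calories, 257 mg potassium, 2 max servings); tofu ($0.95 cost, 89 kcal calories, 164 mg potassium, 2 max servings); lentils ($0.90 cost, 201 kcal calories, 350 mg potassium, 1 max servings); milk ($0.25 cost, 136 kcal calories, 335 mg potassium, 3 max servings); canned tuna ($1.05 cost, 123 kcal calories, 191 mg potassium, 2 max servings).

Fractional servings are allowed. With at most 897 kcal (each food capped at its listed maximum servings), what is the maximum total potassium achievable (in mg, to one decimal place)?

2155.2 mg

Potassium per kcal: strawberries 3.836, milk 2.463, tofu 1.843, lentils 1.741, canned tuna 1.553.
Take 2 servings of strawberries: uses 134 kcal, +514.0 mg potassium (running total 514.0 mg).
Take 3 servings of milk: uses 408 kcal, +1005.0 mg potassium (running total 1519.0 mg).
Take 2 servings of tofu: uses 178 kcal, +328.0 mg potassium (running total 1847.0 mg).
Take 0.8806 servings of lentils: uses 177 kcal, +308.2 mg potassium (running total 2155.2 mg).
Filling greedily by potassium-per-kcal is optimal for one linear limit, giving 2155.2 mg.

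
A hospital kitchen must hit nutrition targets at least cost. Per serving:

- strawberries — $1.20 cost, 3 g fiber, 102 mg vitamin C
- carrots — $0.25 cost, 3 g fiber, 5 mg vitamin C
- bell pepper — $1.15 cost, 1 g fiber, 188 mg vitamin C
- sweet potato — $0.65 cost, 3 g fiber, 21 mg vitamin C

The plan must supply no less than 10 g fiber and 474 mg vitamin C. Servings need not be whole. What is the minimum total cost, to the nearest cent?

$3.45

For a min-cost LP with two ≥-constraints, a basic feasible solution has at most two positive variables.
strawberries only: max(10/3, 474/102) = 4.647 servings → $5.58.
carrots only: max(10/3, 474/5) = 94.8 servings → $23.70.
bell pepper only: max(10/1, 474/188) = 10 servings → $11.50.
sweet potato only: max(10/3, 474/21) = 22.57 servings → $14.67.
strawberries + carrots: the both-tight solution has a negative serving — not a feasible corner.
strawberries + bell pepper with both tight: 3.043 servings and 0.8701 servings → $4.65.
strawberries + sweet potato: intersection lies outside the first quadrant.
carrots + bell pepper with both tight: 2.515 servings and 2.454 servings → $3.45.
carrots + sweet potato: intersection lies outside the first quadrant.
bell pepper + sweet potato with both tight: 2.232 servings and 2.589 servings → $4.25.
So the least-cost plan costs $3.45.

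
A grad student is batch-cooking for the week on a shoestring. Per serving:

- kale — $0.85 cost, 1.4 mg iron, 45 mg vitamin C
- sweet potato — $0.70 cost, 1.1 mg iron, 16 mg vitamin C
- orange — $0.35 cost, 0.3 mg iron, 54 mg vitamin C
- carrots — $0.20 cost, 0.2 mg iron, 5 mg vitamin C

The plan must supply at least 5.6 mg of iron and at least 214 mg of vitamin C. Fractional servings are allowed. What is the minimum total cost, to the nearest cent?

$3.53

At the optimum either one food covers both requirements or two foods hit both targets exactly; no other combination can be cheaper.
kale only: max(5.6/1.4, 214/45) = 4.756 servings → $4.04.
sweet potato only: max(5.6/1.1, 214/16) = 13.38 servings → $9.36.
orange only: max(5.6/0.3, 214/54) = 18.67 servings → $6.53.
carrots only: max(5.6/0.2, 214/5) = 42.8 servings → $8.56.
kale + sweet potato: intersection lies outside the first quadrant.
kale + orange with both tight: 3.836 servings and 0.7665 servings → $3.53.
kale + carrots: the both-tight solution has a negative serving — not a feasible corner.
sweet potato + orange with both tight: 4.363 servings and 2.67 servings → $3.99.
sweet potato + carrots with both targets exact would need a negative amount; discard.
orange + carrots with both tight: 1.591 servings and 25.61 servings → $5.68.
So the least-cost plan costs $3.53.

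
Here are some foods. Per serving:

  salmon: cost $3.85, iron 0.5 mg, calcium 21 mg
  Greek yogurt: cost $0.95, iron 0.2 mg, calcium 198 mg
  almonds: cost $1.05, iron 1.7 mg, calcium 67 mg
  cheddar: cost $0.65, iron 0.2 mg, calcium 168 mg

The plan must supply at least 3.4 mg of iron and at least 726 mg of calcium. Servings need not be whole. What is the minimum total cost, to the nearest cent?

Compare the cost at each extreme point of the feasible region.
salmon only: max(3.4/0.5, 726/21) = 34.57 servings → $133.10.
Greek yogurt only: max(3.4/0.2, 726/198) = 17 servings → $16.15.
almonds only: max(3.4/1.7, 726/67) = 10.84 servings → $11.38.
cheddar only: max(3.4/0.2, 726/168) = 17 servings → $11.05.
salmon + Greek yogurt with both tight: 5.57 servings and 3.076 servings → $24.37.
salmon + almonds: intersection lies outside the first quadrant.
salmon + cheddar with both tight: 5.338 servings and 3.654 servings → $22.93.
Greek yogurt + almonds with both tight: 3.114 servings and 1.634 servings → $4.67.
Greek yogurt + cheddar: intersection lies outside the first quadrant.
almonds + cheddar with both tight: 1.565 servings and 3.697 servings → $4.05.
Cheapest feasible corner: $4.05.

$4.05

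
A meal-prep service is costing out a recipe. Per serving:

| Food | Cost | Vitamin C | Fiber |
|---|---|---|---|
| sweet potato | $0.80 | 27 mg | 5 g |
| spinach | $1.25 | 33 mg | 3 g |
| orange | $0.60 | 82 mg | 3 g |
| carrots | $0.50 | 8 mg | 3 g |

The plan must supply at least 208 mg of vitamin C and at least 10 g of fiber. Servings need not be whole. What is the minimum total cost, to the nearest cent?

At the optimum either one food covers both requirements or two foods hit both targets exactly; no other combination can be cheaper.
sweet potato only: max(208/27, 10/5) = 7.704 servings → $6.16.
spinach only: max(208/33, 10/3) = 6.303 servings → $7.88.
orange only: max(208/82, 10/3) = 3.333 servings → $2.00.
carrots only: max(208/8, 10/3) = 26 servings → $13.00.
sweet potato + spinach: intersection lies outside the first quadrant.
sweet potato + orange with both tight: 0.5957 servings and 2.34 servings → $1.88.
sweet potato + carrots: intersection lies outside the first quadrant.
spinach + orange with both tight: 1.333 servings and 2 servings → $2.87.
spinach + carrots: intersection lies outside the first quadrant.
orange + carrots with both tight: 2.45 servings and 0.8829 servings → $1.91.
The minimum over all feasible corners is $1.88.

$1.88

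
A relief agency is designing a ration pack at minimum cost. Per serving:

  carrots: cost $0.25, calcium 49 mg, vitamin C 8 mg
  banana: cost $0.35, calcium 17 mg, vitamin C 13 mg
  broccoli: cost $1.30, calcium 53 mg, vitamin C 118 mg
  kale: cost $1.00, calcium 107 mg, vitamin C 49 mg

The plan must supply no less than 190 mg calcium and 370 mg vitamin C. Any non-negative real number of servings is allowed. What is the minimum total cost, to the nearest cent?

carrots only: max(190/49, 370/8) = 46.25 servings → $11.56.
banana only: max(190/17, 370/13) = 28.46 servings → $9.96.
broccoli only: max(190/53, 370/118) = 3.585 servings → $4.66.
kale only: max(190/107, 370/49) = 7.551 servings → $7.55.
carrots + banana: intersection lies outside the first quadrant.
carrots + broccoli with both tight: 0.5244 servings and 3.1 servings → $4.16.
carrots + kale with both targets exact would need a negative amount; discard.
banana + broccoli with both tight: 2.134 servings and 2.901 servings → $4.52.
banana + kale: the both-tight solution has a negative serving — not a feasible corner.
broccoli + kale with both tight: 3.019 servings and 0.2802 servings → $4.21.
Cheapest feasible corner: $4.16.

$4.16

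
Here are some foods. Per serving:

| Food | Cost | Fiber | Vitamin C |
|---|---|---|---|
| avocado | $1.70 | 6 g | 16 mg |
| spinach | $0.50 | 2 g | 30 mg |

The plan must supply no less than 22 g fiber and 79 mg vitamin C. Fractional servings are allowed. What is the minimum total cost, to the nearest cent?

This is a tiny linear program; its minimum lies at a vertex of the feasible set. List the vertices and price them.
avocado only: max(22/6, 79/16) = 4.938 servings → $8.39.
spinach only: max(22/2, 79/30) = 11 servings → $5.50.
avocado + spinach with both tight: 3.392 servings and 0.8243 servings → $6.18.
So the least-cost plan costs $5.50.

$5.50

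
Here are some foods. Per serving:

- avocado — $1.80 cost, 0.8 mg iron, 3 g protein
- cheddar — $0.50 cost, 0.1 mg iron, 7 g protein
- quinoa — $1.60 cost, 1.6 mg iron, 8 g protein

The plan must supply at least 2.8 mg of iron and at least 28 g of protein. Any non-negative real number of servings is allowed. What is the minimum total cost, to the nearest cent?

The cheapest plan sits at a corner of the feasible region — with two constraints it uses at most two foods.
avocado only: max(2.8/0.8, 28/3) = 9.333 servings → $16.80.
cheddar only: max(2.8/0.1, 28/7) = 28 servings → $14.00.
quinoa only: max(2.8/1.6, 28/8) = 3.5 servings → $5.60.
avocado + cheddar with both tight: 3.17 servings and 2.642 servings → $7.03.
avocado + quinoa: intersection lies outside the first quadrant.
cheddar + quinoa with both tight: 2.154 servings and 1.615 servings → $3.66.
Cheapest feasible corner: $3.66.

$3.66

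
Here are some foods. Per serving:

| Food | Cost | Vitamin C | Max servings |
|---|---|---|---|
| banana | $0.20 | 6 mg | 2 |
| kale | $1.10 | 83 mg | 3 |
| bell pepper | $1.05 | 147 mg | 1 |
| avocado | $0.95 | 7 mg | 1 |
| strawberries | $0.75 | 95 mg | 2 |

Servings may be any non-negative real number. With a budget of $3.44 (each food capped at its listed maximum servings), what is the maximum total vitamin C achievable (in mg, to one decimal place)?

Vitamin C per dollar: bell pepper 140, strawberries 126.7, kale 75.45, banana 30, avocado 7.368.
Take 1 serving of bell pepper: spends $1.05, +147.0 mg vitamin C (running total 147.0 mg).
Take 2 servings of strawberries: spends $1.50, +190.0 mg vitamin C (running total 337.0 mg).
Take 0.8091 servings of kale: spends $0.89, +67.2 mg vitamin C (running total 404.2 mg).
Greedy by best ratio exhausts the cost allowance optimally: 404.2 mg.

404.2 mg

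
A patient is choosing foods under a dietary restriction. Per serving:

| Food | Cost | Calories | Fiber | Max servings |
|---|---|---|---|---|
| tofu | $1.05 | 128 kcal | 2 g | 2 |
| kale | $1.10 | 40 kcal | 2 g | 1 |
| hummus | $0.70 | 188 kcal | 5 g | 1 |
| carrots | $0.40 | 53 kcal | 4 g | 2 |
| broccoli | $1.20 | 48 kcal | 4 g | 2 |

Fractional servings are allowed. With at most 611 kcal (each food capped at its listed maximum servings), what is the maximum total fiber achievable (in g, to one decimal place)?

25.8 g

Fiber per kcal: broccoli 0.08333, carrots 0.07547, kale 0.05, hummus 0.0266, tofu 0.01562.
Take 2 servings of broccoli: uses 96 kcal, +8.0 g fiber (running total 8.0 g).
Take 2 servings of carrots: uses 106 kcal, +8.0 g fiber (running total 16.0 g).
Take 1 serving of kale: uses 40 kcal, +2.0 g fiber (running total 18.0 g).
Take 1 serving of hummus: uses 188 kcal, +5.0 g fiber (running total 23.0 g).
Take 1.414 servings of tofu: uses 181 kcal, +2.8 g fiber (running total 25.8 g).
Filling greedily by fiber-per-kcal is optimal for one linear limit, giving 25.8 g.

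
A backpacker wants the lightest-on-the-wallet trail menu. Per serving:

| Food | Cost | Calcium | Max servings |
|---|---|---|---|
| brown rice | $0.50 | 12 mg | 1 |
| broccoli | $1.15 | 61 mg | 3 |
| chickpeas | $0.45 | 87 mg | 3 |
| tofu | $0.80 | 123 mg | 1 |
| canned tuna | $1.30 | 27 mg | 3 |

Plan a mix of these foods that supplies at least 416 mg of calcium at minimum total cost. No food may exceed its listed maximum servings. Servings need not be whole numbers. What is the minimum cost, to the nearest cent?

Cost per mg of calcium: chickpeas $0.0052, tofu $0.0065, broccoli $0.0189, brown rice $0.0417, canned tuna $0.0481.
Take 3 servings of chickpeas: +261.0 mg calcium for $1.35 (total $1.35, still need 155.0 mg).
Take 1 serving of tofu: +123.0 mg calcium for $0.80 (total $2.15, still need 32.0 mg).
Take 0.5246 servings of broccoli: +32.0 mg calcium for $0.60 (total $2.75, still need 0.0 mg).
Greedy by cheapest-per-mg is optimal for a single linear constraint, so the minimum cost is $2.75.

$2.75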